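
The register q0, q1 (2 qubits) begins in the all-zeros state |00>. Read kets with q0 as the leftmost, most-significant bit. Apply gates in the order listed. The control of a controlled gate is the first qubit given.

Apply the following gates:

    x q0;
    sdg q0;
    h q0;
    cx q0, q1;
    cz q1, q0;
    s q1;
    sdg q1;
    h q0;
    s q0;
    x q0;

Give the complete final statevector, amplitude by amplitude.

After the circuit, the state carries amplitude 1/2 on |00>, -1/2 on |01>, -I/2 on |10>, -I/2 on |11>.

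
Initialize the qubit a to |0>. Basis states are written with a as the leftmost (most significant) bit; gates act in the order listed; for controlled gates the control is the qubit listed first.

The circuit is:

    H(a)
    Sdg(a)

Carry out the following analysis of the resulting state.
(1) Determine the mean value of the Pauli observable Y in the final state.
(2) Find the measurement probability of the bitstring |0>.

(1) The expectation value of Y is -1.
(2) The probability of measuring |0> is 1/2.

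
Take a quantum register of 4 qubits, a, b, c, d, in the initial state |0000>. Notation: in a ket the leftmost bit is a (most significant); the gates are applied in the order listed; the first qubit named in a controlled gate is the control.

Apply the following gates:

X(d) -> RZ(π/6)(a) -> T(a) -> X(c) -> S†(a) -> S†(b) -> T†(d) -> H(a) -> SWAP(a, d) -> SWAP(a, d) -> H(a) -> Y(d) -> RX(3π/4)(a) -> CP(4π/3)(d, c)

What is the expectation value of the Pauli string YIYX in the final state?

In the final state, YIYX has expectation 0. Key observation: steps 8-11 multiply out to the identity, so the circuit reduces to the remaining gates.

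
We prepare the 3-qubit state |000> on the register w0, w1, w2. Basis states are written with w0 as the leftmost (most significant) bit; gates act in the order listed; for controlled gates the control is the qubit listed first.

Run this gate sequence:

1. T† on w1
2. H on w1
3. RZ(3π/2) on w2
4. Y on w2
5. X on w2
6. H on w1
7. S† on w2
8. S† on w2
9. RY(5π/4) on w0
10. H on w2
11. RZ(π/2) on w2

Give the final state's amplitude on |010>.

The final state's coefficient on |010> equals 0.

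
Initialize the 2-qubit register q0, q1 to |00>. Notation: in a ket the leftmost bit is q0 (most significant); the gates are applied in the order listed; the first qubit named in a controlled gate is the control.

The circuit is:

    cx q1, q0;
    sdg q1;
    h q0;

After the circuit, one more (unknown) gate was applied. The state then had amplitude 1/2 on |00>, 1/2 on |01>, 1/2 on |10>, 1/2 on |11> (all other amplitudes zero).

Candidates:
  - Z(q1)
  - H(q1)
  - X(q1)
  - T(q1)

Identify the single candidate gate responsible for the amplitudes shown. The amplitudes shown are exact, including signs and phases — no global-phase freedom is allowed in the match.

It was H(q1) that produced the state shown.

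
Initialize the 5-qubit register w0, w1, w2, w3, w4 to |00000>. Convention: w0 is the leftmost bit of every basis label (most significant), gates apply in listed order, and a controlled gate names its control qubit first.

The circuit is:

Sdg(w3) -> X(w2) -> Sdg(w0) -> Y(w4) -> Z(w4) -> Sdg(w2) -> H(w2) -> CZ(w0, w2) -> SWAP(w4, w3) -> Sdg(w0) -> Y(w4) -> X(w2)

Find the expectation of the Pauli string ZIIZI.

The observable ZIIZI averages to -1.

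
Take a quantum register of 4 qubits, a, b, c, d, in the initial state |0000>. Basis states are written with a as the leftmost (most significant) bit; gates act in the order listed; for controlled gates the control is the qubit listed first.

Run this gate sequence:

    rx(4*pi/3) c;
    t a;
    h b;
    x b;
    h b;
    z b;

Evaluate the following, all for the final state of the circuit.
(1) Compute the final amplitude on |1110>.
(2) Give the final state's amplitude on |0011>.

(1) |1110> carries amplitude 0 in the final state. Key observation: the block from step 3 through step 6 cancels to the identity and can be dropped.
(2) The final state's coefficient on |0011> equals 0.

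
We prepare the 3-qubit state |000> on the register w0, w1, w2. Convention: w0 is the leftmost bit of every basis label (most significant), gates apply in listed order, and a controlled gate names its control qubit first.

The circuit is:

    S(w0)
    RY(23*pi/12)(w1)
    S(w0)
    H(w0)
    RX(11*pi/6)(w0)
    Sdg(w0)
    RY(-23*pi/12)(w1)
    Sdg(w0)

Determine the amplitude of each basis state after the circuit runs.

The resulting statevector has amplitude -(1 - I)*(1 + sqrt(3)*I)/4 on |000>, (1 - I)*(1 + sqrt(3)*I)/4 on |100>, and 0 on every other basis state.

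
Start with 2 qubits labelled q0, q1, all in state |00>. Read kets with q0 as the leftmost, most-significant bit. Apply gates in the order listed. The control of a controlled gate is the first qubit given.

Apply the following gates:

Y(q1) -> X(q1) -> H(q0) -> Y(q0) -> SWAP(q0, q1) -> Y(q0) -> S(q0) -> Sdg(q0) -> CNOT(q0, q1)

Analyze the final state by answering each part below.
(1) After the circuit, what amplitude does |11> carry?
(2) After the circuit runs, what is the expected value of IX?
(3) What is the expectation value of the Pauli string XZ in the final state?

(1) |11> carries amplitude sqrt(2)*I/2 in the final state. Key observation: gates 7-8 undo each other exactly, leaving only the rest of the circuit to track.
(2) The observable IX averages to -1.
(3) The expectation value of XZ is 0.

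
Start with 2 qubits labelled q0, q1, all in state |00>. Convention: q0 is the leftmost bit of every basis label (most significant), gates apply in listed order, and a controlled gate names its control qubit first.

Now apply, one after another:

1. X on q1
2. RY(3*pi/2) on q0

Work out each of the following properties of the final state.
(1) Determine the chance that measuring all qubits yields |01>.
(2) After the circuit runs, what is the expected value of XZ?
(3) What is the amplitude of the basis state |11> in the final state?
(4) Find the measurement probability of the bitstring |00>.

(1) Outcome |01> occurs with probability 1/2.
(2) In the final state, XZ has expectation 1.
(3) The final state's coefficient on |11> equals sqrt(2)/2.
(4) The probability of measuring |00> is 0.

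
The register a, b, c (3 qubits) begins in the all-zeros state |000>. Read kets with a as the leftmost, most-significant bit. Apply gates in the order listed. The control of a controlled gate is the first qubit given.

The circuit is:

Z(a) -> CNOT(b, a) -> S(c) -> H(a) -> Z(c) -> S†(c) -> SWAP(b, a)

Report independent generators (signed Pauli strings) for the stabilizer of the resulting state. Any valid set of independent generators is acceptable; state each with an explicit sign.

The stabilizer group can be generated by +IXI, +ZII, +IIZ, among other valid generating sets.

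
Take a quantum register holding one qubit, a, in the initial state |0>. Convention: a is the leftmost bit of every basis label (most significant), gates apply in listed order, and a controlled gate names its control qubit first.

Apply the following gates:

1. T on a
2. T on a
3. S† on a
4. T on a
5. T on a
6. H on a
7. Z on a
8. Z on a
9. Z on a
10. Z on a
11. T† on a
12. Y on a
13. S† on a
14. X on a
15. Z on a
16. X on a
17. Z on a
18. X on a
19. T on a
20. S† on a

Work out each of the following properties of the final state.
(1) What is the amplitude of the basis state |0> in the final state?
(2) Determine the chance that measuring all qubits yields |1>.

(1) The amplitude on |0> is -sqrt(2)/2.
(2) The probability of measuring |1> is 1/2.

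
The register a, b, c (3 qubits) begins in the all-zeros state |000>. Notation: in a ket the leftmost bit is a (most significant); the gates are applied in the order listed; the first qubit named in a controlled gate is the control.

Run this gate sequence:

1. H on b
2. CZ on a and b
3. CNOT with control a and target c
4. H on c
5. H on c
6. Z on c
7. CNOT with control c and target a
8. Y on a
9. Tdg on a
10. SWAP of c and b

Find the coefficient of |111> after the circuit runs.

The final state's coefficient on |111> equals 0. Key observation: gates 4-5 undo each other exactly, leaving only the rest of the circuit to track.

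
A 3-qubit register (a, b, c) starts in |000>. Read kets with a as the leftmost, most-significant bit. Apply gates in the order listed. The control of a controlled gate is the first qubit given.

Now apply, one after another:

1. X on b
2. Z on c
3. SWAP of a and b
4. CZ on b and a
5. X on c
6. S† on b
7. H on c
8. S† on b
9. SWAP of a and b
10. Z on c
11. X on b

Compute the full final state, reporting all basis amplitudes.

The resulting statevector has amplitude sqrt(2)/2 on |000>, sqrt(2)/2 on |001>, and 0 on every other basis state.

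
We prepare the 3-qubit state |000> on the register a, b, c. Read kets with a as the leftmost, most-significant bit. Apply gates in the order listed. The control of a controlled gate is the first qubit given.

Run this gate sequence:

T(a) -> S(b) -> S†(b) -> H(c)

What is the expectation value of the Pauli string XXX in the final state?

The expectation value of XXX is 0.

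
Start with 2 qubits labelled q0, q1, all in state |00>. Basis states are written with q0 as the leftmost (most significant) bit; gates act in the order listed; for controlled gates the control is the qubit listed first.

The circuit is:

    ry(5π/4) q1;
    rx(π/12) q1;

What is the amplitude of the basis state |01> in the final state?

The final state's coefficient on |01> equals (1 - I)*(2*sqrt(3) + sqrt(2)*I + sqrt(6)*I)/8.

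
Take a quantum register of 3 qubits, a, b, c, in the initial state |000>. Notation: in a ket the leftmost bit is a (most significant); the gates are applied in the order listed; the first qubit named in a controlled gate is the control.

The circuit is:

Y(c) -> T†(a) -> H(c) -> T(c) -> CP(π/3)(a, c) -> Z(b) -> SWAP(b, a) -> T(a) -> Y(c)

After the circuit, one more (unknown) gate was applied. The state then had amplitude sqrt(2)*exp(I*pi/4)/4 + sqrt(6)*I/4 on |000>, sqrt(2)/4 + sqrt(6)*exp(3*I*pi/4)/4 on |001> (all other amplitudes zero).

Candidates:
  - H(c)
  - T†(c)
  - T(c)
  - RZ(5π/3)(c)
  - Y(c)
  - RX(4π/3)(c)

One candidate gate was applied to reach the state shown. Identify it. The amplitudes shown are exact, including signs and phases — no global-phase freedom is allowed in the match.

The applied gate was RX(4π/3)(c).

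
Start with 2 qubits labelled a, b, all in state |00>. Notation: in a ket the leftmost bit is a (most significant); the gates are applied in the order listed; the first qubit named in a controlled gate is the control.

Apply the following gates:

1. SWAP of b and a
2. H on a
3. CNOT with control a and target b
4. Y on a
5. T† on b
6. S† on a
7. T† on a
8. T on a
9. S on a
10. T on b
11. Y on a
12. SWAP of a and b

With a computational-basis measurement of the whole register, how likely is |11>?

The probability of measuring |11> is 1/2. Key observation: steps 4-11 multiply out to the identity, so the circuit reduces to the remaining gates.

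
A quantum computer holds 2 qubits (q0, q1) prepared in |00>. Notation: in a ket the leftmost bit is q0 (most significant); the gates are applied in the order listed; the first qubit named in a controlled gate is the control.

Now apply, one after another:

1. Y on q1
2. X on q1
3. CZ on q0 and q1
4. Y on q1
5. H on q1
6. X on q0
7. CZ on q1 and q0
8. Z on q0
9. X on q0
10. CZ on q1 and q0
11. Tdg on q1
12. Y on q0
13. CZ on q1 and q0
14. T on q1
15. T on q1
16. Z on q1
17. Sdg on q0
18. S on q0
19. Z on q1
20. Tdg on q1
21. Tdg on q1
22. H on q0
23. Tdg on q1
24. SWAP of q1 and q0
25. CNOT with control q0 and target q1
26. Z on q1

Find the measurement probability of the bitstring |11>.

Outcome |11> occurs with probability 1/4. Key observation: the block from step 14 through step 21 cancels to the identity and can be dropped.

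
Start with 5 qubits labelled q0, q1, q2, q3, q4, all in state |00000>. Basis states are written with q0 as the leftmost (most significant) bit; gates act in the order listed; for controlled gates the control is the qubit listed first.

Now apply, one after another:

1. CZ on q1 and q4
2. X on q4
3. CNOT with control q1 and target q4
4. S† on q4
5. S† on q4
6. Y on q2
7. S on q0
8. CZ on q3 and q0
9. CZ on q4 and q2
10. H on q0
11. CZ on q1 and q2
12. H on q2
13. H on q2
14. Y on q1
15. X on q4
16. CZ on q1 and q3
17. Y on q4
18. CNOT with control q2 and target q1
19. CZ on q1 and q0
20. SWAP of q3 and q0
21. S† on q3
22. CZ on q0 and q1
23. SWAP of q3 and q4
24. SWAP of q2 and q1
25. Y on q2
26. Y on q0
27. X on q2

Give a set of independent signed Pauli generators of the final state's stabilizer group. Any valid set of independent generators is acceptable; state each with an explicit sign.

The stabilizer group can be generated by -IIIIY, -ZIIII, -IZIII, +IIZII, -IIIZI, among other valid generating sets.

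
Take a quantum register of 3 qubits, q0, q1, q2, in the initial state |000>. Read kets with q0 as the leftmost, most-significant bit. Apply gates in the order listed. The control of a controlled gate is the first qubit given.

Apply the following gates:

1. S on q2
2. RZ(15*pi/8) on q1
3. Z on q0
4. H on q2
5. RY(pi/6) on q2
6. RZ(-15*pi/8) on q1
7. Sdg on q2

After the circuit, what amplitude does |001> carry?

The final state's coefficient on |001> equals -sqrt(3)*I/2.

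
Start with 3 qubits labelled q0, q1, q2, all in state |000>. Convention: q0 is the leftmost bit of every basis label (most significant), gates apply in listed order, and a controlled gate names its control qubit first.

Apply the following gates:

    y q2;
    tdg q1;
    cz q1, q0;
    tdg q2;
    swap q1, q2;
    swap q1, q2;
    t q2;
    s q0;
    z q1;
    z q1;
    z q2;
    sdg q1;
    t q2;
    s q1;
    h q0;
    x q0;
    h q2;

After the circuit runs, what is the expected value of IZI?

The expectation value of IZI is 1. Key observation: gates 4-7 undo each other exactly, leaving only the rest of the circuit to track.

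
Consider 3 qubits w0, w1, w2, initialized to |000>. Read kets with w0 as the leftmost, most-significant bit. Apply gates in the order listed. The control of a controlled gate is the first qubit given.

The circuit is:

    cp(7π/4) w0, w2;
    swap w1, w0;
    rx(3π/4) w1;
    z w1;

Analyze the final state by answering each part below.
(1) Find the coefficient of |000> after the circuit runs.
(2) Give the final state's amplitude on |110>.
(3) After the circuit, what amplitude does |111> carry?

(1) The final state's coefficient on |000> equals sqrt(2 - sqrt(2))/2.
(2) The amplitude on |110> is 0.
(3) |111> carries amplitude 0 in the final state.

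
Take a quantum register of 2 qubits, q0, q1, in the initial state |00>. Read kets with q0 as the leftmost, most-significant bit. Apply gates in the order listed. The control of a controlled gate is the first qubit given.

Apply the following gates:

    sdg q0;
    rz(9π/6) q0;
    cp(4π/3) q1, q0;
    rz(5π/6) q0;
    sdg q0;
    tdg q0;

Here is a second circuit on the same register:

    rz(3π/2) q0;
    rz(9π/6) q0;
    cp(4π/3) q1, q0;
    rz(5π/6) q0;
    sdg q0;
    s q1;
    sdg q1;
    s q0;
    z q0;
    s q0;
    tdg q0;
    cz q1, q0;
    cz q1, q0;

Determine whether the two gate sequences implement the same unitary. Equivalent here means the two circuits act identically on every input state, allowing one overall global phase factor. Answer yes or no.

Yes, they are equivalent — the unitaries differ by at most a global phase.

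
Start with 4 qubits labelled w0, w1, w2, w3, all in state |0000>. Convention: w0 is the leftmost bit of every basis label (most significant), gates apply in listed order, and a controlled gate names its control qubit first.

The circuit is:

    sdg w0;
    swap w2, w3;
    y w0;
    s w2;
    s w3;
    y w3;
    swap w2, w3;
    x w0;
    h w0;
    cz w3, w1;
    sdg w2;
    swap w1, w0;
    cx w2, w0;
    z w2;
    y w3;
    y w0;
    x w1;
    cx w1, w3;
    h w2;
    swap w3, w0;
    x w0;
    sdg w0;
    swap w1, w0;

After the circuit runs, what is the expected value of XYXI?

The observable XYXI averages to 1.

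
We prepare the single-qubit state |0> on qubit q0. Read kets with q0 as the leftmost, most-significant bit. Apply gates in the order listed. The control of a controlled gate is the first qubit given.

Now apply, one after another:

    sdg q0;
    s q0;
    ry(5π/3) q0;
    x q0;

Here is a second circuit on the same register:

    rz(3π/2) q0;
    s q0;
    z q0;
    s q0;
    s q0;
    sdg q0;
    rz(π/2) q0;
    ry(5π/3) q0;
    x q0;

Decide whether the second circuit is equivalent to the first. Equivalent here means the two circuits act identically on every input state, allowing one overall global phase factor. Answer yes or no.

Yes, they are equivalent — the unitaries differ by at most a global phase.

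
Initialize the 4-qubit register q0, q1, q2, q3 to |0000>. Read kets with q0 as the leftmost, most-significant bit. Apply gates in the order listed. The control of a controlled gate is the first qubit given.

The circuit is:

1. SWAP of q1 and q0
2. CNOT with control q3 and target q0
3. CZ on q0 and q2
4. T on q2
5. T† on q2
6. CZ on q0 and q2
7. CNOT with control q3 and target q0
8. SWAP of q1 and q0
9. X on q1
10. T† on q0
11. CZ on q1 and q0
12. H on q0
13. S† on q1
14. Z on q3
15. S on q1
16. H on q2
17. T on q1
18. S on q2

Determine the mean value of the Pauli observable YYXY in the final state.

In the final state, YYXY has expectation 0. Key observation: gates 1-8 undo each other exactly, leaving only the rest of the circuit to track.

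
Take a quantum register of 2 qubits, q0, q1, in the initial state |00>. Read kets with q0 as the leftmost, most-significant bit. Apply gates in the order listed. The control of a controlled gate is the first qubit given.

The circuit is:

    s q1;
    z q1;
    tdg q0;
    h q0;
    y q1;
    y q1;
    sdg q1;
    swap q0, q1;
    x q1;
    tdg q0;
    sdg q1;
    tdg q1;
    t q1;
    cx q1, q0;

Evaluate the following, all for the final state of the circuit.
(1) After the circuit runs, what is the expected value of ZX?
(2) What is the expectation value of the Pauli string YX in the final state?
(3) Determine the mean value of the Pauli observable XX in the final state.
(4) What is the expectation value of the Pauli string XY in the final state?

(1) The observable ZX averages to 0.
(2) The observable YX averages to -1.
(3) In the final state, XX has expectation 0.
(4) The observable XY averages to -1.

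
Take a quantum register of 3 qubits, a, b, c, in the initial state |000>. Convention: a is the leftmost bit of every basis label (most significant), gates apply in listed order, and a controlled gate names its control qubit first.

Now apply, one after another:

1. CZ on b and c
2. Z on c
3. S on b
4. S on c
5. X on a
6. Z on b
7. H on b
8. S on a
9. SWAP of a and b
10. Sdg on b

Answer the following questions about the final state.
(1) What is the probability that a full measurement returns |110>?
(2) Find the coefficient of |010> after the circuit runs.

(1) The probability of measuring |110> is 1/2.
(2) The amplitude on |010> is sqrt(2)/2.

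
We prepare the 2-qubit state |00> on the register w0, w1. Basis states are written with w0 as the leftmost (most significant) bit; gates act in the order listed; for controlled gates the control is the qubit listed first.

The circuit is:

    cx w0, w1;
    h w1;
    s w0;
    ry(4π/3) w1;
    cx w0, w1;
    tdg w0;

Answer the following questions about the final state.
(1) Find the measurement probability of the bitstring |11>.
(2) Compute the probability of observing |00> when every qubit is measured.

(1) The probability of measuring |11> is 0.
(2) Outcome |00> occurs with probability sqrt(3)/4 + 1/2.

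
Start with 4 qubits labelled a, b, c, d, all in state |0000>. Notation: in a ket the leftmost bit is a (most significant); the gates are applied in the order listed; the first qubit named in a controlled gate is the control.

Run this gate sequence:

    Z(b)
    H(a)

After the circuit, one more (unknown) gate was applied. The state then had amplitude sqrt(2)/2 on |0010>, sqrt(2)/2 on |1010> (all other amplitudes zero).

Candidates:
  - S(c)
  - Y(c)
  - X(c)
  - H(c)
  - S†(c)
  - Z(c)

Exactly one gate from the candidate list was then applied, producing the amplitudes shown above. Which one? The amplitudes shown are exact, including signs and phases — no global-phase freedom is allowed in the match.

The applied gate was X(c).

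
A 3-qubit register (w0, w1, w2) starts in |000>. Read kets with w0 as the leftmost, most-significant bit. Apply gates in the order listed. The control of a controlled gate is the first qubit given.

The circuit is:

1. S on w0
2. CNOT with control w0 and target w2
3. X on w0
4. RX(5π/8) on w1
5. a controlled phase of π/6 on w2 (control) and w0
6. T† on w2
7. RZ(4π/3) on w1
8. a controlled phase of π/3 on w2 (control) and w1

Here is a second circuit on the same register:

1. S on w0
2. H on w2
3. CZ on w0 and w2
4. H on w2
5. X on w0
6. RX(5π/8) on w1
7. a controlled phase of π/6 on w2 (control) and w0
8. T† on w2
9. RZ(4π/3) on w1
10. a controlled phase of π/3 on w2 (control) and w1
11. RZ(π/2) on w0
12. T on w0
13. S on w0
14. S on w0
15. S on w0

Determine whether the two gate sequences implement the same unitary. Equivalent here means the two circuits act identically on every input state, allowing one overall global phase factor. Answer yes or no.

No: there is an input state on which the two circuits produce genuinely different outputs (not merely differing by a phase).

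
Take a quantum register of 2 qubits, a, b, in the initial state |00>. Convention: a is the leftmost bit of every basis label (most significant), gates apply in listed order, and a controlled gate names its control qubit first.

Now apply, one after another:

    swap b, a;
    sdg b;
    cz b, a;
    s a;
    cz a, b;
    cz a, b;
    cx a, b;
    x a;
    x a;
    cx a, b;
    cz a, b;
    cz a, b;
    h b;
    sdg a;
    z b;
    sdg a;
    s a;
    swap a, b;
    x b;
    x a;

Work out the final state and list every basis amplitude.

The final amplitudes are 0 on |00>, -sqrt(2)/2 on |01>, 0 on |10>, sqrt(2)/2 on |11>.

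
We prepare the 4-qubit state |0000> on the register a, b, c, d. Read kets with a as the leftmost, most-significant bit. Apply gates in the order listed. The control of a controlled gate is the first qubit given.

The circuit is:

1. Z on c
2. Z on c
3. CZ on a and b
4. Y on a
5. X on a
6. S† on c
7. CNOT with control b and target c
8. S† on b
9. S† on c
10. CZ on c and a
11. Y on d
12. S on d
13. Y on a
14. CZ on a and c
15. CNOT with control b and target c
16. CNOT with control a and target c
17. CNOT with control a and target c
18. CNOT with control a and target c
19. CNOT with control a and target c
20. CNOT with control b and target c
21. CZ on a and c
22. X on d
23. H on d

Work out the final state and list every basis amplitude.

The resulting statevector has amplitude sqrt(2)/2 on |1000>, sqrt(2)/2 on |1001>, and 0 on every other basis state. Key observation: gates 14-21 undo each other exactly, leaving only the rest of the circuit to track.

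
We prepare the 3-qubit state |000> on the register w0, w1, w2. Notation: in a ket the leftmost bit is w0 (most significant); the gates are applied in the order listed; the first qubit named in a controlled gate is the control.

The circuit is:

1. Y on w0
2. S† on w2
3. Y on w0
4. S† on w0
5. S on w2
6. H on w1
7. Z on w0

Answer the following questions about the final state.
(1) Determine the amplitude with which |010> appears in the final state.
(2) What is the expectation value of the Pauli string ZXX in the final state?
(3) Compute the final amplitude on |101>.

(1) The amplitude on |010> is sqrt(2)/2.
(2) The observable ZXX averages to 0.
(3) |101> carries amplitude 0 in the final state.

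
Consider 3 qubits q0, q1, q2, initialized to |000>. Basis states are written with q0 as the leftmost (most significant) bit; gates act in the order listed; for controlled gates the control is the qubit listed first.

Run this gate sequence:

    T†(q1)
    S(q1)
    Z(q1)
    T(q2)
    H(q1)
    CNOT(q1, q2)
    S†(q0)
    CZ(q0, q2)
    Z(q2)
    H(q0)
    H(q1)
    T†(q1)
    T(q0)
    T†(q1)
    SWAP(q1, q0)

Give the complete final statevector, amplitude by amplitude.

The final amplitudes are sqrt(2)/4 on |000>, -sqrt(2)/4 on |001>, sqrt(2)*exp(I*pi/4)/4 on |010>, -sqrt(2)*exp(I*pi/4)/4 on |011>, -sqrt(2)*I/4 on |100>, -sqrt(2)*I/4 on |101>, -sqrt(2)*exp(3*I*pi/4)/4 on |110>, -sqrt(2)*exp(3*I*pi/4)/4 on |111>.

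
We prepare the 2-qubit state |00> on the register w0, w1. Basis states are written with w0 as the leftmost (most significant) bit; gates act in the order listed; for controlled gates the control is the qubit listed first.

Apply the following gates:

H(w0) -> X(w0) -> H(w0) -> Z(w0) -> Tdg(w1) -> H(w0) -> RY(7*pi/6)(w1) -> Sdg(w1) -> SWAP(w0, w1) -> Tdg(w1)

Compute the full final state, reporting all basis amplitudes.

After the circuit, the state carries amplitude 1/4 - sqrt(3)/4 on |00>, (-1 + sqrt(3))*exp(3*I*pi/4)/4 on |01>, I*(-sqrt(3) - 1)/4 on |10>, (-sqrt(3) - 1)*exp(I*pi/4)/4 on |11>.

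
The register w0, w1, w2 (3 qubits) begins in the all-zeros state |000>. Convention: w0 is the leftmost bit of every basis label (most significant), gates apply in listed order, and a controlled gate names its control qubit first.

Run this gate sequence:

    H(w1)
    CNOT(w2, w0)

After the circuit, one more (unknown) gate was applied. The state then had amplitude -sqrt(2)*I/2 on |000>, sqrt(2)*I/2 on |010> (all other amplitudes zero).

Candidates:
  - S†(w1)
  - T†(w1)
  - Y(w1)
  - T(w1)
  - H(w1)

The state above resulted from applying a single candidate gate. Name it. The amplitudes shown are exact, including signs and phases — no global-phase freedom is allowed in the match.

The applied gate was Y(w1).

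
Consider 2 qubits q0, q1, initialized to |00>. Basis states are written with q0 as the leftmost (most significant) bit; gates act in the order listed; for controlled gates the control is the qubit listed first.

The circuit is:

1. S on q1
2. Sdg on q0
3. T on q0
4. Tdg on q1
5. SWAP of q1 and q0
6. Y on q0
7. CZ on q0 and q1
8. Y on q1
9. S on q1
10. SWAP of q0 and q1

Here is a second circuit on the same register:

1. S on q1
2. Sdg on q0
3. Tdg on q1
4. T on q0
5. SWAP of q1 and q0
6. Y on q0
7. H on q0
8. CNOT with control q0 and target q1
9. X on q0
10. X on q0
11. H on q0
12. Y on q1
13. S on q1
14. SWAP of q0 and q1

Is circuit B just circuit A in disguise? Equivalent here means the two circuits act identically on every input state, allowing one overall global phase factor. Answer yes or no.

No — the two circuits implement different unitaries, even allowing a global phase.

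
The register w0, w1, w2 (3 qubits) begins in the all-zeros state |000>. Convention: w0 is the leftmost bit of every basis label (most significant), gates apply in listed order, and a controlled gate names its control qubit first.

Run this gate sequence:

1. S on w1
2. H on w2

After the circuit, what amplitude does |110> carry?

The amplitude on |110> is 0.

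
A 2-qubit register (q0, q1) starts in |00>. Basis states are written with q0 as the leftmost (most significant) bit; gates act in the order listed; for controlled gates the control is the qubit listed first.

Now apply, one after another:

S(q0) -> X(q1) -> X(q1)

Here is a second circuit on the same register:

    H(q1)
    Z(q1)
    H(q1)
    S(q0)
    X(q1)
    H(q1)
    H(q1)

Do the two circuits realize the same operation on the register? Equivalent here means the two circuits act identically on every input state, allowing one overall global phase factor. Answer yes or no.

Yes — the two circuits implement the same unitary up to a global phase.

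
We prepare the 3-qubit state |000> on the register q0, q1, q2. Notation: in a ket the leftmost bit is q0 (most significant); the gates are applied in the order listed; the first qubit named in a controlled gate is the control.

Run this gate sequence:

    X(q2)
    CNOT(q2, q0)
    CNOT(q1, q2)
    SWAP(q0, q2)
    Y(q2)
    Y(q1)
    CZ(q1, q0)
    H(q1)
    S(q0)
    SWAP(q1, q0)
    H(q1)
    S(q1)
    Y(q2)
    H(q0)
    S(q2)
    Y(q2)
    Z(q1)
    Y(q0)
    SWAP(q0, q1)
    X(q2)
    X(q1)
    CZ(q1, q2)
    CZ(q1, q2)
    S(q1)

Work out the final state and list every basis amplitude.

The resulting statevector has amplitude sqrt(2)/2 on |011>, sqrt(2)*I/2 on |111>, and 0 on every other basis state.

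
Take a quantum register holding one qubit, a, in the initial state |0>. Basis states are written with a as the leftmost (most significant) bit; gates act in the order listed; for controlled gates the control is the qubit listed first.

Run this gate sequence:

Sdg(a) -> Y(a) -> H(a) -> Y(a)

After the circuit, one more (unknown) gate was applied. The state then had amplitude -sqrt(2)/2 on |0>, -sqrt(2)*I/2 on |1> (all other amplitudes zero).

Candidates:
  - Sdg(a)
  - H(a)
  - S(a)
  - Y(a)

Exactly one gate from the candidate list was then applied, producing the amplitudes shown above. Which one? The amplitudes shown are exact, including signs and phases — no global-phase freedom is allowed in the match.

The unique candidate consistent with the amplitudes is S(a).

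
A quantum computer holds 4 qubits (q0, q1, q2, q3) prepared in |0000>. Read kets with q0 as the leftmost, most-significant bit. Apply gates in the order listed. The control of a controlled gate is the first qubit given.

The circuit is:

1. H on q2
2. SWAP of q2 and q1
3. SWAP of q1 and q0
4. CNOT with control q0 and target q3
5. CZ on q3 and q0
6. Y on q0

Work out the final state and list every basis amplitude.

The resulting statevector has amplitude sqrt(2)*I/2 on |0001>, sqrt(2)*I/2 on |1000>, and 0 on every other basis state.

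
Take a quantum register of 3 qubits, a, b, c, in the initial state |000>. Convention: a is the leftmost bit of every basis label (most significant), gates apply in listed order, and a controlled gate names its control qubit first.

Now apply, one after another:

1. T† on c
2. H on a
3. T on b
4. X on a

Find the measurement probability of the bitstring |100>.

The probability of measuring |100> is 1/2.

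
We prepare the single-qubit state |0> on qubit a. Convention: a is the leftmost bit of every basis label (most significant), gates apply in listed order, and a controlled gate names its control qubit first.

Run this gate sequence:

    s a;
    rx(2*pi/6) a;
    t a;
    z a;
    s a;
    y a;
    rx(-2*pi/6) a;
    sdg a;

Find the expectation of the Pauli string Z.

The expectation value of Z is -1/4 + 3*sqrt(2)/8.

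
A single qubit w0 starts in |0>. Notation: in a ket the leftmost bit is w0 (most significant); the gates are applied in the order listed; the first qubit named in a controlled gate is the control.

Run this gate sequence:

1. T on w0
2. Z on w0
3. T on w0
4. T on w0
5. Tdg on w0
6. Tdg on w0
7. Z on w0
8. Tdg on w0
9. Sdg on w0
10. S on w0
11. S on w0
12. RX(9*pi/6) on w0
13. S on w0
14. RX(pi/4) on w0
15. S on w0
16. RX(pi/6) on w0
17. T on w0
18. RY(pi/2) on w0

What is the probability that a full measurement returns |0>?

The probability of measuring |0> is 1/2 - sqrt(6)/8. Key observation: steps 1-8 multiply out to the identity, so the circuit reduces to the remaining gates.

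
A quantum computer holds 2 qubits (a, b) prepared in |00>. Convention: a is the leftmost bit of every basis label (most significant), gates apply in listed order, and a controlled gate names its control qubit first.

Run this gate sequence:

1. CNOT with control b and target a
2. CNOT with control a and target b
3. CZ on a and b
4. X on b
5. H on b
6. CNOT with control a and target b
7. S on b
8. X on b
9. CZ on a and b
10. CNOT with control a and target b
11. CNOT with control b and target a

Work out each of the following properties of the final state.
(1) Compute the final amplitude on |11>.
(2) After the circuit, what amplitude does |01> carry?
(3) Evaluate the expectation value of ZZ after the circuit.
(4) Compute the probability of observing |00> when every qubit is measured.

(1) The amplitude on |11> is sqrt(2)/2.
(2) The amplitude on |01> is 0.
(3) In the final state, ZZ has expectation 1.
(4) The probability of measuring |00> is 1/2.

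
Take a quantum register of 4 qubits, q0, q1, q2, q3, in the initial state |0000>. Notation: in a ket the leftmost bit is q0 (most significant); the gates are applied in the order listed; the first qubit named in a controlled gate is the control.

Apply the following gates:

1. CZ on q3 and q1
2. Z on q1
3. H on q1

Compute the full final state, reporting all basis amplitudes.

The final amplitudes are sqrt(2)/2 on |0000>, sqrt(2)/2 on |0100>, and 0 on every other basis state.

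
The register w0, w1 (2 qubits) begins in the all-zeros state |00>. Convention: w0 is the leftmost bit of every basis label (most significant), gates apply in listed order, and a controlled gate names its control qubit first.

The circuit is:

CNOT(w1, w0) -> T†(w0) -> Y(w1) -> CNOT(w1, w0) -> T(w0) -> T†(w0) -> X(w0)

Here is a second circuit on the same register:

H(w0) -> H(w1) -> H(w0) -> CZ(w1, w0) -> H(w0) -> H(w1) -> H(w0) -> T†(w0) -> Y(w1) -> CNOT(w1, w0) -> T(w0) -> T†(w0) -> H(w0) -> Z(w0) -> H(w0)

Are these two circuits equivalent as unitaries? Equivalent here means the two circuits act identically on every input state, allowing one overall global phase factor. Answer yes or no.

No — the two circuits implement different unitaries, even allowing a global phase.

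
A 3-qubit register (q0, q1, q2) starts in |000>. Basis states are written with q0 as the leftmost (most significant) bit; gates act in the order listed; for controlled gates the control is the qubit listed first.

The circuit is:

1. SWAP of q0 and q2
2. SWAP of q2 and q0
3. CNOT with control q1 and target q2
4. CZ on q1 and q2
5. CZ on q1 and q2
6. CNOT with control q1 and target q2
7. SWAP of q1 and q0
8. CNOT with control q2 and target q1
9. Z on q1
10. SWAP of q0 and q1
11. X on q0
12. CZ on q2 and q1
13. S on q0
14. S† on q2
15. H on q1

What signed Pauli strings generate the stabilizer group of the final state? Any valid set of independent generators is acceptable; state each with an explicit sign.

The stabilizer group can be generated by +IXI, -ZII, +IIZ, among other valid generating sets. Key observation: the block from step 4 through step 5 cancels to the identity and can be dropped.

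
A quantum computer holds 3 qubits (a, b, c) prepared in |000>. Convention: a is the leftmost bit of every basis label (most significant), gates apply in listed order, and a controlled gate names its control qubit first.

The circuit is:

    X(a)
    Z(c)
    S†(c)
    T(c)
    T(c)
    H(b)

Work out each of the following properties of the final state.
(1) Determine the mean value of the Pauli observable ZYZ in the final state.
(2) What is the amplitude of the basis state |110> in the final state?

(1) The expectation value of ZYZ is 0.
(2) The final state's coefficient on |110> equals sqrt(2)/2.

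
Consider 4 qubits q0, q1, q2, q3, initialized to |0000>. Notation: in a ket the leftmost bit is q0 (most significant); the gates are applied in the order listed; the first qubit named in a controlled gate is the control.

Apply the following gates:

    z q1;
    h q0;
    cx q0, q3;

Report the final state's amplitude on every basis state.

After the circuit, the state carries amplitude sqrt(2)/2 on |0000>, sqrt(2)/2 on |1001>, and 0 on every other basis state.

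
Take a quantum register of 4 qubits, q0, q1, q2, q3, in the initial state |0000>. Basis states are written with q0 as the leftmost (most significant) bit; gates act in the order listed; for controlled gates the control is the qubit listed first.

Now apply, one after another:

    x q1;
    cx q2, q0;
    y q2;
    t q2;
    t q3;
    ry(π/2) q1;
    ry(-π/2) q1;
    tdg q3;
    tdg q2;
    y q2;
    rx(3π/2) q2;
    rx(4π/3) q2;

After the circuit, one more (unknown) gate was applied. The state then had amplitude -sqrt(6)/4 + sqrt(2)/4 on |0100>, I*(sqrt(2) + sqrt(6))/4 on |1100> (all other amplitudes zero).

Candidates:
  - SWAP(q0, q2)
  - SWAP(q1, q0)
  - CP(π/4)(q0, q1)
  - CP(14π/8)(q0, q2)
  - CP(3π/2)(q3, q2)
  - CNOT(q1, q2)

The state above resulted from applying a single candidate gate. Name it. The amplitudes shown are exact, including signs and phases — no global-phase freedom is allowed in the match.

The applied gate was SWAP(q0, q2). Key observation: steps 3-10 multiply out to the identity, so the circuit reduces to the remaining gates.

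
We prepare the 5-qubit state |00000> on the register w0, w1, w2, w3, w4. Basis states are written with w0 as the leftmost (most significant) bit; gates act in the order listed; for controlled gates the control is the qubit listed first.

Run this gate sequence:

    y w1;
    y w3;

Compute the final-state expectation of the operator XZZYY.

In the final state, XZZYY has expectation 0.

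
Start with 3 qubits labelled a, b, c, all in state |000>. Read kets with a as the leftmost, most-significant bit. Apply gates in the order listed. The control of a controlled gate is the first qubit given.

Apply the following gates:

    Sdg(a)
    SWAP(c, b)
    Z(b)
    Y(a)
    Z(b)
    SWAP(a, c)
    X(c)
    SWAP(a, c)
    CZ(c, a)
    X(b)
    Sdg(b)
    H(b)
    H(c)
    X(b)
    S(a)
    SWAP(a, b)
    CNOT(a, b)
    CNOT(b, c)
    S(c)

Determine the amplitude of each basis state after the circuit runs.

After the circuit, the state carries amplitude -1/2 on |000>, -I/2 on |001>, 0 on |010>, 0 on |011>, 0 on |100>, 0 on |101>, 1/2 on |110>, I/2 on |111>.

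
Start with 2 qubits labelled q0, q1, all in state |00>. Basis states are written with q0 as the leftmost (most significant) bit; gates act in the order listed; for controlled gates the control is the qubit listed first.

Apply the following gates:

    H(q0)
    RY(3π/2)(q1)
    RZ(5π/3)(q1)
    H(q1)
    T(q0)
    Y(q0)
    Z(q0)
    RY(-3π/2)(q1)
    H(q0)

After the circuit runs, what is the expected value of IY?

The expectation value of IY is -sqrt(3)/2.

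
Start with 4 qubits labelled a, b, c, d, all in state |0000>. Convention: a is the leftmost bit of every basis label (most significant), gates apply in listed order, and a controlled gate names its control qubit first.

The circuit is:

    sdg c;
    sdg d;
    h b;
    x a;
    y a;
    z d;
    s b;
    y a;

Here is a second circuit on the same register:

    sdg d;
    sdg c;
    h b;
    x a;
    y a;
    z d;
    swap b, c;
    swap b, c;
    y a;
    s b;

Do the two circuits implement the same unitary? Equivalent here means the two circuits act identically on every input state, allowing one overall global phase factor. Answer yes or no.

Yes — the two circuits implement the same unitary up to a global phase.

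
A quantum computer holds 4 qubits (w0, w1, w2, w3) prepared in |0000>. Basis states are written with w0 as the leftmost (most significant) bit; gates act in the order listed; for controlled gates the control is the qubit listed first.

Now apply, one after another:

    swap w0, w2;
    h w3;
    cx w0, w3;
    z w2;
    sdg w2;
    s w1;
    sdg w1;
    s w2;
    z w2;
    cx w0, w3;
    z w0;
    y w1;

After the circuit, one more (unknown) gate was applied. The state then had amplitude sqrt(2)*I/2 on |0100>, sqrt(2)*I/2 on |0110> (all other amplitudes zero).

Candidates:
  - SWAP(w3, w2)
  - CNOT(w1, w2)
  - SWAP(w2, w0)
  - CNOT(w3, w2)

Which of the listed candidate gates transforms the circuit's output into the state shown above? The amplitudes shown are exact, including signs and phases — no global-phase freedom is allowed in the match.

The applied gate was SWAP(w3, w2).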